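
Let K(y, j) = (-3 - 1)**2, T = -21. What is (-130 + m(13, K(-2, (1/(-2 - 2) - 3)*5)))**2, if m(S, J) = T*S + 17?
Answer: 148996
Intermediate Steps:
K(y, j) = 16 (K(y, j) = (-4)**2 = 16)
m(S, J) = 17 - 21*S (m(S, J) = -21*S + 17 = 17 - 21*S)
(-130 + m(13, K(-2, (1/(-2 - 2) - 3)*5)))**2 = (-130 + (17 - 21*13))**2 = (-130 + (17 - 273))**2 = (-130 - 256)**2 = (-386)**2 = 148996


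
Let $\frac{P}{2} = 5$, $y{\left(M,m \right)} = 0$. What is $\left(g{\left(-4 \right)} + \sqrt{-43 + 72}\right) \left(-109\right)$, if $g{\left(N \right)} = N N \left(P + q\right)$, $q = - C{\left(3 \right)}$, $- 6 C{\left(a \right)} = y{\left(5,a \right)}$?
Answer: $-17440 - 109 \sqrt{29} \approx -18027.0$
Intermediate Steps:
$C{\left(a \right)} = 0$ ($C{\left(a \right)} = \left(- \frac{1}{6}\right) 0 = 0$)
$q = 0$ ($q = \left(-1\right) 0 = 0$)
$P = 10$ ($P = 2 \cdot 5 = 10$)
$g{\left(N \right)} = 10 N^{2}$ ($g{\left(N \right)} = N N \left(10 + 0\right) = N^{2} \cdot 10 = 10 N^{2}$)
$\left(g{\left(-4 \right)} + \sqrt{-43 + 72}\right) \left(-109\right) = \left(10 \left(-4\right)^{2} + \sqrt{-43 + 72}\right) \left(-109\right) = \left(10 \cdot 16 + \sqrt{29}\right) \left(-109\right) = \left(160 + \sqrt{29}\right) \left(-109\right) = -17440 - 109 \sqrt{29}$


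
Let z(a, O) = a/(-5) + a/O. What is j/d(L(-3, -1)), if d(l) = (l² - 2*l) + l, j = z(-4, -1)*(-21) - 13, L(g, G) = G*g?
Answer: -569/30 ≈ -18.967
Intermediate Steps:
z(a, O) = -a/5 + a/O (z(a, O) = a*(-⅕) + a/O = -a/5 + a/O)
j = -569/5 (j = (-⅕*(-4) - 4/(-1))*(-21) - 13 = (⅘ - 4*(-1))*(-21) - 13 = (⅘ + 4)*(-21) - 13 = (24/5)*(-21) - 13 = -504/5 - 13 = -569/5 ≈ -113.80)
d(l) = l² - l
j/d(L(-3, -1)) = -569*1/(3*(-1 - 1*(-3)))/5 = -569*1/(3*(-1 + 3))/5 = -569/(5*(3*2)) = -569/5/6 = -569/5*⅙ = -569/30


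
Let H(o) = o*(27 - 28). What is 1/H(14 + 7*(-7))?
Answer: 1/35 ≈ 0.028571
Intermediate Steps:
H(o) = -o (H(o) = o*(-1) = -o)
1/H(14 + 7*(-7)) = 1/(-(14 + 7*(-7))) = 1/(-(14 - 49)) = 1/(-1*(-35)) = 1/35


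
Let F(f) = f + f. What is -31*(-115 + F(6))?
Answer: 3193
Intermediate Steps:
F(f) = 2*f
-31*(-115 + F(6)) = -31*(-115 + 2*6) = -31*(-115 + 12) = -31*(-103) = 3193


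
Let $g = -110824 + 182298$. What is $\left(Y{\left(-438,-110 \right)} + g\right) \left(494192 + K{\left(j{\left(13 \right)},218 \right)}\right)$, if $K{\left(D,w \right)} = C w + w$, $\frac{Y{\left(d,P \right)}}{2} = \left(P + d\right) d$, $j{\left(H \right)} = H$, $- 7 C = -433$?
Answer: $\frac{1960806311808}{7} \approx 2.8012 \cdot 10^{11}$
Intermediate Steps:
$C = \frac{433}{7}$ ($C = \left(- \frac{1}{7}\right) \left(-433\right) = \frac{433}{7} \approx 61.857$)
$g = 71474$
$Y{\left(d,P \right)} = 2 d \left(P + d\right)$ ($Y{\left(d,P \right)} = 2 \left(P + d\right) d = 2 d \left(P + d\right)$)
$K{\left(D,w \right)} = \frac{440 w}{7}$ ($K{\left(D,w \right)} = \frac{433 w}{7} + w = \frac{440 w}{7}$)
$\left(Y{\left(-438,-110 \right)} + g\right) \left(494192 + K{\left(j{\left(13 \right)},218 \right)}\right) = \left(2 \left(-438\right) \left(-110 - 438\right) + 71474\right) \left(494192 + \frac{440}{7} \cdot 218\right) = \left(2 \left(-438\right) \left(-548\right) + 71474\right) \left(494192 + \frac{95920}{7}\right) = \left(480048 + 71474\right) \frac{3555264}{7} = 551522 \cdot \frac{3555264}{7} = \frac{1960806311808}{7}$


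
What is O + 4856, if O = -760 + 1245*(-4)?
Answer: -884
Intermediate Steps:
O = -5740 (O = -760 - 4980 = -5740)
O + 4856 = -5740 + 4856 = -884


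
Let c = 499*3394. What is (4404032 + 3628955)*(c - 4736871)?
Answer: -24446508182555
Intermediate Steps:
c = 1693606
(4404032 + 3628955)*(c - 4736871) = (4404032 + 3628955)*(1693606 - 4736871) = 8032987*(-3043265) = -24446508182555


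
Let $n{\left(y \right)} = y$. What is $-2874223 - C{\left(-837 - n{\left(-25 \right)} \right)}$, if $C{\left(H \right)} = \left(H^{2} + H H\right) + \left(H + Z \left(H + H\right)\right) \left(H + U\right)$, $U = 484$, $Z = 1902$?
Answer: $-1017601391$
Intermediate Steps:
$C{\left(H \right)} = 2 H^{2} + 3805 H \left(484 + H\right)$ ($C{\left(H \right)} = \left(H^{2} + H H\right) + \left(H + 1902 \left(H + H\right)\right) \left(H + 484\right) = \left(H^{2} + H^{2}\right) + \left(H + 1902 \cdot 2 H\right) \left(484 + H\right) = 2 H^{2} + \left(H + 3804 H\right) \left(484 + H\right) = 2 H^{2} + 3805 H \left(484 + H\right)$)
$-2874223 - C{\left(-837 - n{\left(-25 \right)} \right)} = -2874223 - \left(-837 - -25\right) \left(1841620 + 3807 \left(-837 - -25\right)\right) = -2874223 - \left(-837 + 25\right) \left(1841620 + 3807 \left(-837 + 25\right)\right) = -2874223 - - 812 \left(1841620 + 3807 \left(-812\right)\right) = -2874223 - - 812 \left(1841620 - 3091284\right) = -2874223 - \left(-812\right) \left(-1249664\right) = -2874223 - 1014727168 = -1017601391$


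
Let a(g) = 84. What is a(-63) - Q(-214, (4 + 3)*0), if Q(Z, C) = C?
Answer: 84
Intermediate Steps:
a(-63) - Q(-214, (4 + 3)*0) = 84 - (4 + 3)*0 = 84 - 7*0 = 84 - 1*0 = 84 + 0 = 84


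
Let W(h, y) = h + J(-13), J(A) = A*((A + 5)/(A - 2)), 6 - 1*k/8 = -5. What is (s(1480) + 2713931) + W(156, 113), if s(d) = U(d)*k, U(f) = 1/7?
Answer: 284979727/105 ≈ 2.7141e+6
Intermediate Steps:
U(f) = ⅐
k = 88 (k = 48 - 8*(-5) = 48 + 40 = 88)
s(d) = 88/7 (s(d) = (⅐)*88 = 88/7)
J(A) = A*(5 + A)/(-2 + A) (J(A) = A*((5 + A)/(-2 + A)) = A*(5 + A)/(-2 + A))
W(h, y) = -104/15 + h (W(h, y) = h - 13*(5 - 13)/(-2 - 13) = h - 13*(-8)/(-15) = h - 13*(-1/15)*(-8) = h - 104/15 = -104/15 + h)
(s(1480) + 2713931) + W(156, 113) = (88/7 + 2713931) + (-104/15 + 156) = 18997605/7 + 2236/15 = 284979727/105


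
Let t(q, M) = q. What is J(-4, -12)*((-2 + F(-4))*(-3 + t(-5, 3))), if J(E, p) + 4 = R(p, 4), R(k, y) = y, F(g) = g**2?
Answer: 0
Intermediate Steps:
J(E, p) = 0 (J(E, p) = -4 + 4 = 0)
J(-4, -12)*((-2 + F(-4))*(-3 + t(-5, 3))) = 0*((-2 + (-4)**2)*(-3 - 5)) = 0*((-2 + 16)*(-8)) = 0*(14*(-8)) = 0*(-112) = 0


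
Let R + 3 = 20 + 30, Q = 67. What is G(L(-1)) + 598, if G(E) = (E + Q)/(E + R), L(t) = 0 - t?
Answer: 7193/12 ≈ 599.42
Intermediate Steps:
L(t) = -t
R = 47 (R = -3 + (20 + 30) = -3 + 50 = 47)
G(E) = (67 + E)/(47 + E) (G(E) = (E + 67)/(E + 47) = (67 + E)/(47 + E))
G(L(-1)) + 598 = (67 - 1*(-1))/(47 - 1*(-1)) + 598 = (67 + 1)/(47 + 1) + 598 = 68/48 + 598 = (1/48)*68 + 598 = 17/12 + 598 = 7193/12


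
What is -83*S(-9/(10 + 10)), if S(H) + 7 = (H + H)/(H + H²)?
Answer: 3071/11 ≈ 279.18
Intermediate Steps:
S(H) = -7 + 2*H/(H + H²) (S(H) = -7 + (H + H)/(H + H²) = -7 + (2*H)/(H + H²) = -7 + 2*H/(H + H²))
-83*S(-9/(10 + 10)) = -83*(-5 - (-63)/(10 + 10))/(1 - 9/(10 + 10)) = -83*(-5 - (-63)/20)/(1 - 9/20) = -83*(-5 - (-63)/20)/(1 - 9*1/20) = -83*(-5 - 7*(-9/20))/(1 - 9/20) = -83*(-5 + 63/20)/11/20 = -1660*(-37)/(11*20) = -83*(-37/11) = 3071/11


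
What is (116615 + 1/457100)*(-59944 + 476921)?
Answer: 22226840772437477/457100 ≈ 4.8626e+10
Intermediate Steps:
(116615 + 1/457100)*(-59944 + 476921) = (116615 + 1/457100)*416977 = (53304716501/457100)*416977 = 22226840772437477/457100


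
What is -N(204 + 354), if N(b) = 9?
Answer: -9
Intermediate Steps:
-N(204 + 354) = -1*9 = -9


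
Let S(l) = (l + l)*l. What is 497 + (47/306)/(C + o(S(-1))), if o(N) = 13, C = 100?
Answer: 17185313/34578 ≈ 497.00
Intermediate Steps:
S(l) = 2*l² (S(l) = (2*l)*l = 2*l²)
497 + (47/306)/(C + o(S(-1))) = 497 + (47/306)/(100 + 13) = 497 + (47*(1/306))/113 = 497 + (1/113)*(47/306) = 497 + 47/34578 = 17185313/34578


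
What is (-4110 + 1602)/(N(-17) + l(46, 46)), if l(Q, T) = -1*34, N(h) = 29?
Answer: 2508/5 ≈ 501.60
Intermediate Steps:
l(Q, T) = -34
(-4110 + 1602)/(N(-17) + l(46, 46)) = (-4110 + 1602)/(29 - 34) = -2508/(-5) = -2508*(-⅕) = 2508/5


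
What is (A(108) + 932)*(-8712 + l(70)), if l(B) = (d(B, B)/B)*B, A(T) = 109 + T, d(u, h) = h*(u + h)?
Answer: 1250112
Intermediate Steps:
d(u, h) = h*(h + u)
l(B) = 2*B² (l(B) = ((B*(B + B))/B)*B = ((B*(2*B))/B)*B = ((2*B²)/B)*B = (2*B)*B = 2*B²)
(A(108) + 932)*(-8712 + l(70)) = ((109 + 108) + 932)*(-8712 + 2*70²) = (217 + 932)*(-8712 + 2*4900) = 1149*(-8712 + 9800) = 1149*1088 = 1250112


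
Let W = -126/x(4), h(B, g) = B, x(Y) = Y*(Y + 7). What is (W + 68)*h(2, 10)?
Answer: 1433/11 ≈ 130.27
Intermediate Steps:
x(Y) = Y*(7 + Y)
W = -63/22 (W = -126*1/(4*(7 + 4)) = -126/(4*11) = -126/44 = -126*1/44 = -63/22 ≈ -2.8636)
(W + 68)*h(2, 10) = (-63/22 + 68)*2 = (1433/22)*2 = 1433/11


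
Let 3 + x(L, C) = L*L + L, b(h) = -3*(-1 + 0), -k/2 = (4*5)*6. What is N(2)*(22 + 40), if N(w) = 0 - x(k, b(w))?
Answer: -3556134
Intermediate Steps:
k = -240 (k = -2*4*5*6 = -40*6 = -2*120 = -240)
b(h) = 3 (b(h) = -3*(-1) = 3)
x(L, C) = -3 + L + L² (x(L, C) = -3 + (L*L + L) = -3 + (L² + L) = -3 + (L + L²) = -3 + L + L²)
N(w) = -57357 (N(w) = 0 - (-3 - 240 + (-240)²) = 0 - (-3 - 240 + 57600) = 0 - 1*57357 = 0 - 57357 = -57357)
N(2)*(22 + 40) = -57357*(22 + 40) = -57357*62 = -3556134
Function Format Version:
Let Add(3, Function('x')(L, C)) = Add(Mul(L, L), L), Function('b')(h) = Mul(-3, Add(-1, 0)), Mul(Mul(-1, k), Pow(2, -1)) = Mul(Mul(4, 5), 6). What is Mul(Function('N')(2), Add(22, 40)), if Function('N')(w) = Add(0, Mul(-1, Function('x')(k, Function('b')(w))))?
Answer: -3556134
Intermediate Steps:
k = -240 (k = Mul(-2, Mul(Mul(4, 5), 6)) = Mul(-2, Mul(20, 6)) = Mul(-2, 120) = -240)
Function('b')(h) = 3 (Function('b')(h) = Mul(-3, -1) = 3)
Function('x')(L, C) = Add(-3, L, Pow(L, 2)) (Function('x')(L, C) = Add(-3, Add(Mul(L, L), L)) = Add(-3, Add(Pow(L, 2), L)) = Add(-3, Add(L, Pow(L, 2))) = Add(-3, L, Pow(L, 2)))
Function('N')(w) = -57357 (Function('N')(w) = Add(0, Mul(-1, Add(-3, -240, Pow(-240, 2)))) = Add(0, Mul(-1, Add(-3, -240, 57600))) = Add(0, Mul(-1, 57357)) = Add(0, -57357) = -57357)
Mul(Function('N')(2), Add(22, 40)) = Mul(-57357, Add(22, 40)) = Mul(-57357, 62) = -3556134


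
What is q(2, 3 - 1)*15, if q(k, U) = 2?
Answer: 30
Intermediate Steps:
q(2, 3 - 1)*15 = 2*15 = 30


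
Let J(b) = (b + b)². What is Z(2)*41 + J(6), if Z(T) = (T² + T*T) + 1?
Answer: 513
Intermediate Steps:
J(b) = 4*b² (J(b) = (2*b)² = 4*b²)
Z(T) = 1 + 2*T² (Z(T) = (T² + T²) + 1 = 2*T² + 1 = 1 + 2*T²)
Z(2)*41 + J(6) = (1 + 2*2²)*41 + 4*6² = (1 + 2*4)*41 + 4*36 = (1 + 8)*41 + 144 = 9*41 + 144 = 369 + 144 = 513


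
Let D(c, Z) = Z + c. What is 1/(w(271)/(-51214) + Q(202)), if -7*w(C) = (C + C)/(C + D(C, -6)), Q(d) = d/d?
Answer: 96077464/96077735 ≈ 1.0000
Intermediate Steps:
Q(d) = 1
w(C) = -2*C/(7*(-6 + 2*C)) (w(C) = -(C + C)/(7*(C + (-6 + C))) = -2*C/(7*(-6 + 2*C)))
1/(w(271)/(-51214) + Q(202)) = 1/(-1*271/(-21 + 7*271)/(-51214) + 1) = 1/(-1*271/(-21 + 1897)*(-1/51214) + 1) = 1/(-1*271/1876*(-1/51214) + 1) = 1/(-1*271*1/1876*(-1/51214) + 1) = 1/(-271/1876*(-1/51214) + 1) = 1/(271/96077464 + 1) = 1/(96077735/96077464) = 96077464/96077735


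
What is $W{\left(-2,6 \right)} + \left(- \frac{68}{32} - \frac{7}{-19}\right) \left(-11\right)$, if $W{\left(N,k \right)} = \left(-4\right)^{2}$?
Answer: $\frac{5369}{152} \approx 35.322$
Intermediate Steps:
$W{\left(N,k \right)} = 16$
$W{\left(-2,6 \right)} + \left(- \frac{68}{32} - \frac{7}{-19}\right) \left(-11\right) = 16 + \left(- \frac{68}{32} - \frac{7}{-19}\right) \left(-11\right) = 16 + \left(\left(-68\right) \frac{1}{32} - - \frac{7}{19}\right) \left(-11\right) = 16 + \left(- \frac{17}{8} + \frac{7}{19}\right) \left(-11\right) = 16 - - \frac{2937}{152} = 16 + \frac{2937}{152} = \frac{5369}{152}$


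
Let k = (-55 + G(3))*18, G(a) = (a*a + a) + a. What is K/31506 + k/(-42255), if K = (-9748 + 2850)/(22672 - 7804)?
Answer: 1248070351/73309484052 ≈ 0.017025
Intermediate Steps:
G(a) = a² + 2*a (G(a) = (a² + a) + a = (a + a²) + a = a² + 2*a)
K = -3449/7434 (K = -6898/14868 = -6898*1/14868 = -3449/7434 ≈ -0.46395)
k = -720 (k = (-55 + 3*(2 + 3))*18 = (-55 + 3*5)*18 = (-55 + 15)*18 = -40*18 = -720)
K/31506 + k/(-42255) = -3449/7434/31506 - 720/(-42255) = -3449/7434*1/31506 - 720*(-1/42255) = -3449/234215604 + 16/939 = 1248070351/73309484052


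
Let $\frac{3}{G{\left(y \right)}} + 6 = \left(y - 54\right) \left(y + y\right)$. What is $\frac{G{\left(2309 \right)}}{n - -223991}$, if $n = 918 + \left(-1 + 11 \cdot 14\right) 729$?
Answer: $\frac{3}{3503608682464} \approx 8.5626 \cdot 10^{-13}$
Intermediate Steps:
$n = 112455$ ($n = 918 + \left(-1 + 154\right) 729 = 918 + 153 \cdot 729 = 918 + 111537 = 112455$)
$G{\left(y \right)} = \frac{3}{-6 + 2 y \left(-54 + y\right)}$ ($G{\left(y \right)} = \frac{3}{-6 + \left(y - 54\right) \left(y + y\right)} = \frac{3}{-6 + \left(-54 + y\right) 2 y} = \frac{3}{-6 + 2 y \left(-54 + y\right)}$)
$\frac{G{\left(2309 \right)}}{n - -223991} = \frac{\frac{3}{2} \frac{1}{-3 + 2309^{2} - 124686}}{112455 - -223991} = \frac{\frac{3}{2} \frac{1}{-3 + 5331481 - 124686}}{112455 + 223991} = \frac{\frac{3}{2} \cdot \frac{1}{5206792}}{336446} = \frac{3}{2} \cdot \frac{1}{5206792} \cdot \frac{1}{336446} = \frac{3}{10413584} \cdot \frac{1}{336446} = \frac{3}{3503608682464}$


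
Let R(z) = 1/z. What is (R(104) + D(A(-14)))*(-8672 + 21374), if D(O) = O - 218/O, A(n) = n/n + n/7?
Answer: 143335719/52 ≈ 2.7565e+6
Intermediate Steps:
A(n) = 1 + n/7 (A(n) = 1 + n*(1/7) = 1 + n/7)
(R(104) + D(A(-14)))*(-8672 + 21374) = (1/104 + ((1 + (1/7)*(-14)) - 218/(1 + (1/7)*(-14))))*(-8672 + 21374) = (1/104 + ((1 - 2) - 218/(1 - 2)))*12702 = (1/104 + (-1 - 218/(-1)))*12702 = (1/104 + (-1 - 218*(-1)))*12702 = (1/104 + (-1 + 218))*12702 = (1/104 + 217)*12702 = (22569/104)*12702 = 143335719/52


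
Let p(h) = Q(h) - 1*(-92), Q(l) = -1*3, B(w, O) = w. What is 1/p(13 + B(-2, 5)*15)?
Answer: 1/89 ≈ 0.011236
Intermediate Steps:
Q(l) = -3
p(h) = 89 (p(h) = -3 - 1*(-92) = -3 + 92 = 89)
1/p(13 + B(-2, 5)*15) = 1/89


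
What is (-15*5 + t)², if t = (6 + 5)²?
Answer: 2116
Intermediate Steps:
t = 121 (t = 11² = 121)
(-15*5 + t)² = (-15*5 + 121)² = (-75 + 121)² = 46² = 2116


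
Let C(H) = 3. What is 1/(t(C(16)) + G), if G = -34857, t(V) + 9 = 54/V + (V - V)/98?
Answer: -1/34848 ≈ -2.8696e-5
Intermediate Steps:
t(V) = -9 + 54/V (t(V) = -9 + (54/V + (V - V)/98) = -9 + (54/V + 0*(1/98)) = -9 + (54/V + 0) = -9 + 54/V)
1/(t(C(16)) + G) = 1/((-9 + 54/3) - 34857) = 1/((-9 + 54*(⅓)) - 34857) = 1/((-9 + 18) - 34857) = 1/(9 - 34857) = 1/(-34848) = -1/34848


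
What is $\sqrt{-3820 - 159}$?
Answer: $i \sqrt{3979} \approx 63.079 i$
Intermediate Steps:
$\sqrt{-3820 - 159} = \sqrt{-3979} = i \sqrt{3979}$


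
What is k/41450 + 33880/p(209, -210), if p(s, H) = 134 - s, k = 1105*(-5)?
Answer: -11237923/24870 ≈ -451.87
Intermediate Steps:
k = -5525
k/41450 + 33880/p(209, -210) = -5525/41450 + 33880/(134 - 1*209) = -5525*1/41450 + 33880/(134 - 209) = -221/1658 + 33880/(-75) = -221/1658 + 33880*(-1/75) = -221/1658 - 6776/15 = -11237923/24870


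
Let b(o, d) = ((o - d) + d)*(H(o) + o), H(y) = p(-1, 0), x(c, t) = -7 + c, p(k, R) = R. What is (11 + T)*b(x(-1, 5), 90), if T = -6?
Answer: 320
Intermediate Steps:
H(y) = 0
b(o, d) = o² (b(o, d) = ((o - d) + d)*(0 + o) = o*o = o²)
(11 + T)*b(x(-1, 5), 90) = (11 - 6)*(-7 - 1)² = 5*(-8)² = 5*64 = 320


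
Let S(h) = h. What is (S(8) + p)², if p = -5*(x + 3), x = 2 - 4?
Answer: 9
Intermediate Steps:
x = -2
p = -5 (p = -5*(-2 + 3) = -5*1 = -5)
(S(8) + p)² = (8 - 5)² = 3² = 9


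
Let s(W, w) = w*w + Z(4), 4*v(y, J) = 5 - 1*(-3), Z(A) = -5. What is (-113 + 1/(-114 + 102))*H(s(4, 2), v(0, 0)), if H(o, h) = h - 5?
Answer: 1357/4 ≈ 339.25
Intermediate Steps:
v(y, J) = 2 (v(y, J) = (5 - 1*(-3))/4 = (5 + 3)/4 = (¼)*8 = 2)
s(W, w) = -5 + w² (s(W, w) = w*w - 5 = w² - 5 = -5 + w²)
H(o, h) = -5 + h
(-113 + 1/(-114 + 102))*H(s(4, 2), v(0, 0)) = (-113 + 1/(-114 + 102))*(-5 + 2) = (-113 + 1/(-12))*(-3) = (-113 - 1/12)*(-3) = -1357/12*(-3) = 1357/4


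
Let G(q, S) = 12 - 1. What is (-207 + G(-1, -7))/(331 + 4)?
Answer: -196/335 ≈ -0.58507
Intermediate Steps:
G(q, S) = 11
(-207 + G(-1, -7))/(331 + 4) = (-207 + 11)/(331 + 4) = -196/335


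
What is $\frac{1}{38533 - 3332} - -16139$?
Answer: $\frac{568108940}{35201} \approx 16139.0$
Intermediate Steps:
$\frac{1}{38533 - 3332} - -16139 = \frac{1}{35201} + 16139 = \frac{568108940}{35201}$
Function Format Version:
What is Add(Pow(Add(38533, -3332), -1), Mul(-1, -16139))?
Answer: Rational(568108940, 35201) ≈ 16139.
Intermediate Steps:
Add(Pow(Add(38533, -3332), -1), Mul(-1, -16139)) = Add(Pow(35201, -1), 16139) = Add(Rational(1, 35201), 16139) = Rational(568108940, 35201)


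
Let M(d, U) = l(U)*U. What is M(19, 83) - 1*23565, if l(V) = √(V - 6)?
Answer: -23565 + 83*√77 ≈ -22837.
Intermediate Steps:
l(V) = √(-6 + V)
M(d, U) = U*√(-6 + U) (M(d, U) = √(-6 + U)*U = U*√(-6 + U))
M(19, 83) - 1*23565 = 83*√(-6 + 83) - 1*23565 = 83*√77 - 23565 = -23565 + 83*√77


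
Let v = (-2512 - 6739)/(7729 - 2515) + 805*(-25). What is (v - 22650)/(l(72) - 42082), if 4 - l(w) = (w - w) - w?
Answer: 20276191/19910844 ≈ 1.0183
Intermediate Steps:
v = -9540091/474 (v = -9251/5214 - 20125 = -9251*1/5214 - 20125 = -841/474 - 20125 = -9540091/474 ≈ -20127.)
l(w) = 4 + w (l(w) = 4 - ((w - w) - w) = 4 - (0 - w) = 4 - (-1)*w = 4 + w)
(v - 22650)/(l(72) - 42082) = (-9540091/474 - 22650)/((4 + 72) - 42082) = -20276191/(474*(76 - 42082)) = -20276191/474/(-42006) = -20276191/474*(-1/42006) = 20276191/19910844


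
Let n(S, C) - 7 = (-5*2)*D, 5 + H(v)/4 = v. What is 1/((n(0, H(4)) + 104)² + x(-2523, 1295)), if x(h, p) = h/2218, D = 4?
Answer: 2218/11178415 ≈ 0.00019842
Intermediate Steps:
x(h, p) = h/2218 (x(h, p) = h*(1/2218) = h/2218)
H(v) = -20 + 4*v
n(S, C) = -33 (n(S, C) = 7 - 5*2*4 = 7 - 10*4 = 7 - 40 = -33)
1/((n(0, H(4)) + 104)² + x(-2523, 1295)) = 1/((-33 + 104)² + (1/2218)*(-2523)) = 1/(71² - 2523/2218) = 1/(5041 - 2523/2218) = 1/(11178415/2218) = 2218/11178415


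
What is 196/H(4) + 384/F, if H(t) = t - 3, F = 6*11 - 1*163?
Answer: 18628/97 ≈ 192.04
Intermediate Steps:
F = -97 (F = 66 - 163 = -97)
H(t) = -3 + t
196/H(4) + 384/F = 196/(-3 + 4) + 384/(-97) = 196/1 + 384*(-1/97) = 196*1 - 384/97 = 196 - 384/97 = 18628/97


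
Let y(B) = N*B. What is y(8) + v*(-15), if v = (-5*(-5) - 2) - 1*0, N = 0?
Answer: -345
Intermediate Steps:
y(B) = 0 (y(B) = 0*B = 0)
v = 23 (v = (25 - 2) + 0 = 23 + 0 = 23)
y(8) + v*(-15) = 0 + 23*(-15) = 0 - 345 = -345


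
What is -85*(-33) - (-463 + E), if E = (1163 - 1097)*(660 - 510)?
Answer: -6632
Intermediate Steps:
E = 9900 (E = 66*150 = 9900)
-85*(-33) - (-463 + E) = -85*(-33) - (-463 + 9900) = 2805 - 1*9437 = 2805 - 9437 = -6632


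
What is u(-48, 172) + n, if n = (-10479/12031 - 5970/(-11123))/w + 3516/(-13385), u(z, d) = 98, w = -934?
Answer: 720319324129129/7369924835210 ≈ 97.738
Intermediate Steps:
n = -1933309721451/7369924835210 (n = (-10479/12031 - 5970/(-11123))/(-934) + 3516/(-13385) = (-10479*1/12031 - 5970*(-1/11123))*(-1/934) + 3516*(-1/13385) = (-10479/12031 + 5970/11123)*(-1/934) - 3516/13385 = -197061/589519*(-1/934) - 3516/13385 = 197061/550610746 - 3516/13385 = -1933309721451/7369924835210 ≈ -0.26232)
u(-48, 172) + n = 98 - 1933309721451/7369924835210 = 720319324129129/7369924835210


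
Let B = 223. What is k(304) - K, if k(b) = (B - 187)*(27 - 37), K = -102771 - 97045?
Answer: 199456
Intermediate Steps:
K = -199816
k(b) = -360 (k(b) = (223 - 187)*(27 - 37) = 36*(-10) = -360)
k(304) - K = -360 - 1*(-199816) = -360 + 199816 = 199456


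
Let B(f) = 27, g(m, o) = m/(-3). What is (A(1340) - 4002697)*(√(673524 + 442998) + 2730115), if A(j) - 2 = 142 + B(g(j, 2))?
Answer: -10927356270490 - 12007578*√124058 ≈ -1.0932e+13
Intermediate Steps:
g(m, o) = -m/3 (g(m, o) = m*(-⅓) = -m/3)
A(j) = 171 (A(j) = 2 + (142 + 27) = 2 + 169 = 171)
(A(1340) - 4002697)*(√(673524 + 442998) + 2730115) = (171 - 4002697)*(√(673524 + 442998) + 2730115) = -4002526*(√1116522 + 2730115) = -4002526*(3*√124058 + 2730115) = -4002526*(2730115 + 3*√124058) = -10927356270490 - 12007578*√124058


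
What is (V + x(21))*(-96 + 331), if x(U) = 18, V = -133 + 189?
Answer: 17390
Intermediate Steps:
V = 56
(V + x(21))*(-96 + 331) = (56 + 18)*(-96 + 331) = 74*235 = 17390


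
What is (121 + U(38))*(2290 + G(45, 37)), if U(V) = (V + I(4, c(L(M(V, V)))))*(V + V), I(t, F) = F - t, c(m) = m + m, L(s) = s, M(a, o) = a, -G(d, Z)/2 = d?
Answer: 18658200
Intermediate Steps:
G(d, Z) = -2*d
c(m) = 2*m
U(V) = 2*V*(-4 + 3*V) (U(V) = (V + (2*V - 1*4))*(V + V) = (V + (2*V - 4))*(2*V) = (V + (-4 + 2*V))*(2*V) = (-4 + 3*V)*(2*V) = 2*V*(-4 + 3*V))
(121 + U(38))*(2290 + G(45, 37)) = (121 + 2*38*(-4 + 3*38))*(2290 - 2*45) = (121 + 2*38*(-4 + 114))*(2290 - 90) = (121 + 2*38*110)*2200 = (121 + 8360)*2200 = 8481*2200 = 18658200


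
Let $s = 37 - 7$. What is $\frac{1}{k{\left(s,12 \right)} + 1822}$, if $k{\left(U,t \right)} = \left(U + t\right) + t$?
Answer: $\frac{1}{1876} \approx 0.00053305$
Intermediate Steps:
$s = 30$ ($s = 37 - 7 = 30$)
$k{\left(U,t \right)} = U + 2 t$
$\frac{1}{k{\left(s,12 \right)} + 1822} = \frac{1}{\left(30 + 2 \cdot 12\right) + 1822} = \frac{1}{\left(30 + 24\right) + 1822} = \frac{1}{54 + 1822} = \frac{1}{1876}$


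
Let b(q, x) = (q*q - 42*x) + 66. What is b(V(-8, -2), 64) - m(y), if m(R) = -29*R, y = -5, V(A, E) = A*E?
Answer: -2511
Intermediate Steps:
b(q, x) = 66 + q**2 - 42*x (b(q, x) = (q**2 - 42*x) + 66 = 66 + q**2 - 42*x)
b(V(-8, -2), 64) - m(y) = (66 + (-8*(-2))**2 - 42*64) - (-29)*(-5) = (66 + 16**2 - 2688) - 1*145 = (66 + 256 - 2688) - 145 = -2366 - 145 = -2511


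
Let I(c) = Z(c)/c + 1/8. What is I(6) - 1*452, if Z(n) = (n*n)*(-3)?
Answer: -3759/8 ≈ -469.88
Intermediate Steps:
Z(n) = -3*n² (Z(n) = n²*(-3) = -3*n²)
I(c) = ⅛ - 3*c (I(c) = (-3*c²)/c + 1/8 = -3*c + 1*(⅛) = -3*c + ⅛ = ⅛ - 3*c)
I(6) - 1*452 = (⅛ - 3*6) - 1*452 = (⅛ - 18) - 452 = -143/8 - 452 = -3759/8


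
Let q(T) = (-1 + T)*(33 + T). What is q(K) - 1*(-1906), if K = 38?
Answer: 4533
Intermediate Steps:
q(K) - 1*(-1906) = (-33 + 38**2 + 32*38) - 1*(-1906) = (-33 + 1444 + 1216) + 1906 = 2627 + 1906 = 4533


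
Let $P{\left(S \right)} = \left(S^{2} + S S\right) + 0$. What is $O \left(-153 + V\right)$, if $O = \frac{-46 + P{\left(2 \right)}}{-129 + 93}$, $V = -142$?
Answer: $- \frac{5605}{18} \approx -311.39$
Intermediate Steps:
$P{\left(S \right)} = 2 S^{2}$ ($P{\left(S \right)} = \left(S^{2} + S^{2}\right) + 0 = 2 S^{2} + 0 = 2 S^{2}$)
$O = \frac{19}{18}$ ($O = \frac{-46 + 2 \cdot 2^{2}}{-129 + 93} = \frac{-46 + 2 \cdot 4}{-36} = \left(-46 + 8\right) \left(- \frac{1}{36}\right) = \left(-38\right) \left(- \frac{1}{36}\right) = \frac{19}{18} \approx 1.0556$)
$O \left(-153 + V\right) = \frac{19 \left(-153 - 142\right)}{18} = \frac{19}{18} \left(-295\right) = - \frac{5605}{18}$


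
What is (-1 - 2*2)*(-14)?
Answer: 70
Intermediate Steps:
(-1 - 2*2)*(-14) = (-1 - 4)*(-14) = -5*(-14) = 70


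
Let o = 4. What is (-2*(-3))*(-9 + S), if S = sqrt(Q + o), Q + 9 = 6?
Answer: -48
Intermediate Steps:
Q = -3 (Q = -9 + 6 = -3)
S = 1 (S = sqrt(-3 + 4) = sqrt(1) = 1)
(-2*(-3))*(-9 + S) = (-2*(-3))*(-9 + 1) = 6*(-8) = -48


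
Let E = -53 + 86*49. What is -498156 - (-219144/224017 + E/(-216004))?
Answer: -24105007246367295/48388568068 ≈ -4.9816e+5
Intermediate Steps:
E = 4161 (E = -53 + 4214 = 4161)
-498156 - (-219144/224017 + E/(-216004)) = -498156 - (-219144/224017 + 4161/(-216004)) = -498156 - (-219144*1/224017 + 4161*(-1/216004)) = -498156 - (-219144/224017 - 4161/216004) = -498156 - 1*(-48268115313/48388568068) = -498156 + 48268115313/48388568068 = -24105007246367295/48388568068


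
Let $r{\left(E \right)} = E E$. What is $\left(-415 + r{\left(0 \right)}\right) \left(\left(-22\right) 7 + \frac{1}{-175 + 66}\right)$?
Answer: $\frac{6966605}{109} \approx 63914.0$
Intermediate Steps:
$r{\left(E \right)} = E^{2}$
$\left(-415 + r{\left(0 \right)}\right) \left(\left(-22\right) 7 + \frac{1}{-175 + 66}\right) = \left(-415 + 0^{2}\right) \left(\left(-22\right) 7 + \frac{1}{-175 + 66}\right) = \left(-415 + 0\right) \left(-154 + \frac{1}{-109}\right) = - 415 \left(-154 - \frac{1}{109}\right) = \left(-415\right) \left(- \frac{16787}{109}\right) = \frac{6966605}{109}$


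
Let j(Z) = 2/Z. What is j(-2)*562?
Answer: -562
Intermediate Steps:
j(-2)*562 = (2/(-2))*562 = (2*(-1/2))*562 = -1*562 = -562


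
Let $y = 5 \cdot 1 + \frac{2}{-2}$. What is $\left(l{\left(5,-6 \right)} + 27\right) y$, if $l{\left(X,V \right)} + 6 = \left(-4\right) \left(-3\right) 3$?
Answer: $228$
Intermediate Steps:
$l{\left(X,V \right)} = 30$ ($l{\left(X,V \right)} = -6 + \left(-4\right) \left(-3\right) 3 = -6 + 12 \cdot 3 = -6 + 36 = 30$)
$y = 4$ ($y = 5 + 2 \left(- \frac{1}{2}\right) = 5 - 1 = 4$)
$\left(l{\left(5,-6 \right)} + 27\right) y = \left(30 + 27\right) 4 = 57 \cdot 4 = 228$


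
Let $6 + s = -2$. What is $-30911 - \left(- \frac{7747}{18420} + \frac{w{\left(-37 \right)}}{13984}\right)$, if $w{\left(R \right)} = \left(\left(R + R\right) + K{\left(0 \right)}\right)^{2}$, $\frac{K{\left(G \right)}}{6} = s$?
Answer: $- \frac{497649026207}{16099080} \approx -30912.0$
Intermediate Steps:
$s = -8$ ($s = -6 - 2 = -8$)
$K{\left(G \right)} = -48$ ($K{\left(G \right)} = 6 \left(-8\right) = -48$)
$w{\left(R \right)} = \left(-48 + 2 R\right)^{2}$ ($w{\left(R \right)} = \left(\left(R + R\right) - 48\right)^{2} = \left(2 R - 48\right)^{2} = \left(-48 + 2 R\right)^{2}$)
$-30911 - \left(- \frac{7747}{18420} + \frac{w{\left(-37 \right)}}{13984}\right) = -30911 - \left(- \frac{7747}{18420} + \frac{4 \left(-24 - 37\right)^{2}}{13984}\right) = -30911 - \left(\left(-7747\right) \frac{1}{18420} + 4 \left(-61\right)^{2} \cdot \frac{1}{13984}\right) = -30911 - \left(- \frac{7747}{18420} + 4 \cdot 3721 \cdot \frac{1}{13984}\right) = -30911 - \left(- \frac{7747}{18420} + 14884 \cdot \frac{1}{13984}\right) = -30911 - \left(- \frac{7747}{18420} + \frac{3721}{3496}\right) = -30911 - \frac{10364327}{16099080} = - \frac{497649026207}{16099080}$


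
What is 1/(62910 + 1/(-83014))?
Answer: 83014/5222410739 ≈ 1.5896e-5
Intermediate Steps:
1/(62910 + 1/(-83014)) = 1/(62910 - 1/83014) = 1/(5222410739/83014) = 83014/5222410739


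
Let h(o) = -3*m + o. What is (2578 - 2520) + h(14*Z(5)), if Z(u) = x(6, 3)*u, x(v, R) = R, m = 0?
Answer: 268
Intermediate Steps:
Z(u) = 3*u
h(o) = o (h(o) = -3*0 + o = 0 + o = o)
(2578 - 2520) + h(14*Z(5)) = (2578 - 2520) + 14*(3*5) = 58 + 14*15 = 58 + 210 = 268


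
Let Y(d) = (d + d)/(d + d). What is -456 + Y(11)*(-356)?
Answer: -812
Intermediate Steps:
Y(d) = 1 (Y(d) = (2*d)/((2*d)) = (2*d)*(1/(2*d)) = 1)
-456 + Y(11)*(-356) = -456 + 1*(-356) = -456 - 356 = -812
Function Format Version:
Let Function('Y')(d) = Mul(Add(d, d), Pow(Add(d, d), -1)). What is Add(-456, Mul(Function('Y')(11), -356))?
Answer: -812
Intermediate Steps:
Function('Y')(d) = 1 (Function('Y')(d) = Mul(Mul(2, d), Pow(Mul(2, d), -1)) = Mul(Mul(2, d), Mul(Rational(1, 2), Pow(d, -1))) = 1)
Add(-456, Mul(Function('Y')(11), -356)) = Add(-456, Mul(1, -356)) = Add(-456, -356) = -812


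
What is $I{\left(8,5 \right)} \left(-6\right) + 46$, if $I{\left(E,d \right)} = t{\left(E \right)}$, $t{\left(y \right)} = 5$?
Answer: $16$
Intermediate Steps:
$I{\left(E,d \right)} = 5$
$I{\left(8,5 \right)} \left(-6\right) + 46 = 5 \left(-6\right) + 46 = -30 + 46 = 16$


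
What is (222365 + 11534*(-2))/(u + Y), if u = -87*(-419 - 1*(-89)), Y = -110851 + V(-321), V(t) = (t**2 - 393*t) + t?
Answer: 199297/146732 ≈ 1.3582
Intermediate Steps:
V(t) = t**2 - 392*t
Y = 118022 (Y = -110851 - 321*(-392 - 321) = -110851 - 321*(-713) = -110851 + 228873 = 118022)
u = 28710 (u = -87*(-419 + 89) = -87*(-330) = 28710)
(222365 + 11534*(-2))/(u + Y) = (222365 + 11534*(-2))/(28710 + 118022) = (222365 - 23068)/146732 = 199297*(1/146732) = 199297/146732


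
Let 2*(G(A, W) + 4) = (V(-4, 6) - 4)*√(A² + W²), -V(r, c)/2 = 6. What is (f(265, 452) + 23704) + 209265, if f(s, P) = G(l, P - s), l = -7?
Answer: 232965 - 8*√35018 ≈ 2.3147e+5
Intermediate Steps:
V(r, c) = -12 (V(r, c) = -2*6 = -12)
G(A, W) = -4 - 8*√(A² + W²) (G(A, W) = -4 + ((-12 - 4)*√(A² + W²))/2 = -4 + (-16*√(A² + W²))/2 = -4 - 8*√(A² + W²))
f(s, P) = -4 - 8*√(49 + (P - s)²) (f(s, P) = -4 - 8*√((-7)² + (P - s)²) = -4 - 8*√(49 + (P - s)²))
(f(265, 452) + 23704) + 209265 = ((-4 - 8*√(49 + (452 - 1*265)²)) + 23704) + 209265 = ((-4 - 8*√(49 + (452 - 265)²)) + 23704) + 209265 = ((-4 - 8*√(49 + 187²)) + 23704) + 209265 = ((-4 - 8*√(49 + 34969)) + 23704) + 209265 = ((-4 - 8*√35018) + 23704) + 209265 = (23700 - 8*√35018) + 209265 = 232965 - 8*√35018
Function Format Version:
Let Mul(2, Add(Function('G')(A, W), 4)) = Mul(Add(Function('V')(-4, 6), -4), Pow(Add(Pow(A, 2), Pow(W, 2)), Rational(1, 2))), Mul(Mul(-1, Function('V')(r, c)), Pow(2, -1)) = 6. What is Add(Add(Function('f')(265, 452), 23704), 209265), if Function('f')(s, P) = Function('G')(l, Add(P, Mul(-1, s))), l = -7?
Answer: Add(232965, Mul(-8, Pow(35018, Rational(1, 2)))) ≈ 2.3147e+5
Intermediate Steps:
Function('V')(r, c) = -12 (Function('V')(r, c) = Mul(-2, 6) = -12)
Function('G')(A, W) = Add(-4, Mul(-8, Pow(Add(Pow(A, 2), Pow(W, 2)), Rational(1, 2)))) (Function('G')(A, W) = Add(-4, Mul(Rational(1, 2), Mul(Add(-12, -4), Pow(Add(Pow(A, 2), Pow(W, 2)), Rational(1, 2))))) = Add(-4, Mul(Rational(1, 2), Mul(-16, Pow(Add(Pow(A, 2), Pow(W, 2)), Rational(1, 2))))) = Add(-4, Mul(-8, Pow(Add(Pow(A, 2), Pow(W, 2)), Rational(1, 2)))))
Function('f')(s, P) = Add(-4, Mul(-8, Pow(Add(49, Pow(Add(P, Mul(-1, s)), 2)), Rational(1, 2)))) (Function('f')(s, P) = Add(-4, Mul(-8, Pow(Add(Pow(-7, 2), Pow(Add(P, Mul(-1, s)), 2)), Rational(1, 2)))) = Add(-4, Mul(-8, Pow(Add(49, Pow(Add(P, Mul(-1, s)), 2)), Rational(1, 2)))))
Add(Add(Function('f')(265, 452), 23704), 209265) = Add(Add(Add(-4, Mul(-8, Pow(Add(49, Pow(Add(452, Mul(-1, 265)), 2)), Rational(1, 2)))), 23704), 209265) = Add(Add(Add(-4, Mul(-8, Pow(Add(49, Pow(Add(452, -265), 2)), Rational(1, 2)))), 23704), 209265) = Add(Add(Add(-4, Mul(-8, Pow(Add(49, Pow(187, 2)), Rational(1, 2)))), 23704), 209265) = Add(Add(Add(-4, Mul(-8, Pow(Add(49, 34969), Rational(1, 2)))), 23704), 209265) = Add(Add(Add(-4, Mul(-8, Pow(35018, Rational(1, 2)))), 23704), 209265) = Add(Add(23700, Mul(-8, Pow(35018, Rational(1, 2)))), 209265) = Add(232965, Mul(-8, Pow(35018, Rational(1, 2))))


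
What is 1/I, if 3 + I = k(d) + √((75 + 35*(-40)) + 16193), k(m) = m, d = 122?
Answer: -17/101 + 6*√413/707 ≈ 0.0041505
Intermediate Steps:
I = 119 + 6*√413 (I = -3 + (122 + √((75 + 35*(-40)) + 16193)) = -3 + (122 + √((75 - 1400) + 16193)) = -3 + (122 + √(-1325 + 16193)) = -3 + (122 + √14868) = -3 + (122 + 6*√413) = 119 + 6*√413 ≈ 240.93)
1/I = 1/(119 + 6*√413)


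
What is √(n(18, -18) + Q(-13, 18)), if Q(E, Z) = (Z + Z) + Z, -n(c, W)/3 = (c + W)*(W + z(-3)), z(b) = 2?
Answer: 3*√6 ≈ 7.3485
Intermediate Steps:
n(c, W) = -3*(2 + W)*(W + c) (n(c, W) = -3*(c + W)*(W + 2) = -3*(W + c)*(2 + W) = -3*(2 + W)*(W + c))
Q(E, Z) = 3*Z (Q(E, Z) = 2*Z + Z = 3*Z)
√(n(18, -18) + Q(-13, 18)) = √((-6*(-18) - 6*18 - 3*(-18)² - 3*(-18)*18) + 3*18) = √((108 - 108 - 3*324 + 972) + 54) = √((108 - 108 - 972 + 972) + 54) = √(0 + 54) = √54 = 3*√6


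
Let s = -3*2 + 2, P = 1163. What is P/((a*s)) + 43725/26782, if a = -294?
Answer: 5897719/2249688 ≈ 2.6216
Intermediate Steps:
s = -4 (s = -6 + 2 = -4)
P/((a*s)) + 43725/26782 = 1163/((-294*(-4))) + 43725/26782 = 1163/1176 + 43725*(1/26782) = 1163*(1/1176) + 43725/26782 = 1163/1176 + 43725/26782 = 5897719/2249688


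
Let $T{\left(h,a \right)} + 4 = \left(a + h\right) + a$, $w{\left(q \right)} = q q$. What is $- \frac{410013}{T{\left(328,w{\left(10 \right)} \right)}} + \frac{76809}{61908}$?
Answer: $- \frac{1055951537}{1351658} \approx -781.23$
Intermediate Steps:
$w{\left(q \right)} = q^{2}$
$T{\left(h,a \right)} = -4 + h + 2 a$ ($T{\left(h,a \right)} = -4 + \left(\left(a + h\right) + a\right) = -4 + \left(h + 2 a\right) = -4 + h + 2 a$)
$- \frac{410013}{T{\left(328,w{\left(10 \right)} \right)}} + \frac{76809}{61908} = - \frac{410013}{-4 + 328 + 2 \cdot 10^{2}} + \frac{76809}{61908} = - \frac{410013}{-4 + 328 + 2 \cdot 100} + 76809 \cdot \frac{1}{61908} = - \frac{410013}{-4 + 328 + 200} + \frac{25603}{20636} = - \frac{410013}{524} + \frac{25603}{20636} = - \frac{1055951537}{1351658}$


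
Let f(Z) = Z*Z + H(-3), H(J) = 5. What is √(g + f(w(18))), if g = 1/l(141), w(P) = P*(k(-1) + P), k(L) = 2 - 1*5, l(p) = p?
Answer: √1449424446/141 ≈ 270.01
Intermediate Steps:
k(L) = -3 (k(L) = 2 - 5 = -3)
w(P) = P*(-3 + P)
g = 1/141 ≈ 0.0070922
f(Z) = 5 + Z² (f(Z) = Z*Z + 5 = Z² + 5 = 5 + Z²)
√(g + f(w(18))) = √(1/141 + (5 + (18*(-3 + 18))²)) = √(1/141 + (5 + (18*15)²)) = √(1/141 + (5 + 270²)) = √(1/141 + (5 + 72900)) = √(1/141 + 72905) = √(10279606/141) = √1449424446/141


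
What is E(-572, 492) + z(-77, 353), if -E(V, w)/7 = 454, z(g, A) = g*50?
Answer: -7028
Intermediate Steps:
z(g, A) = 50*g
E(V, w) = -3178 (E(V, w) = -7*454 = -3178)
E(-572, 492) + z(-77, 353) = -3178 + 50*(-77) = -3178 - 3850 = -7028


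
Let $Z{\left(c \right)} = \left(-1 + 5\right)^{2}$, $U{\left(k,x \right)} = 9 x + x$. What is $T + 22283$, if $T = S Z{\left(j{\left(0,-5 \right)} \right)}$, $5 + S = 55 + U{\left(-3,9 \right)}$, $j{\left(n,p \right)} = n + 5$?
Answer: $24523$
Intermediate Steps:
$U{\left(k,x \right)} = 10 x$
$j{\left(n,p \right)} = 5 + n$
$Z{\left(c \right)} = 16$ ($Z{\left(c \right)} = 4^{2} = 16$)
$S = 140$ ($S = -5 + \left(55 + 10 \cdot 9\right) = -5 + \left(55 + 90\right) = -5 + 145 = 140$)
$T = 2240$ ($T = 140 \cdot 16 = 2240$)
$T + 22283 = 2240 + 22283 = 24523$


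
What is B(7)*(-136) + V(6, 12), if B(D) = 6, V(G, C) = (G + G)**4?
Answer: 19920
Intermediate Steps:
V(G, C) = 16*G**4 (V(G, C) = (2*G)**4 = 16*G**4)
B(7)*(-136) + V(6, 12) = 6*(-136) + 16*6**4 = -816 + 16*1296 = -816 + 20736 = 19920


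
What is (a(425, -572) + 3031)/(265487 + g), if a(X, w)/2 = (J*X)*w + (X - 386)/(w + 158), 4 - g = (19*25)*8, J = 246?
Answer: -8252549674/18056679 ≈ -457.04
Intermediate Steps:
g = -3796 (g = 4 - 19*25*8 = 4 - 475*8 = 4 - 1*3800 = 4 - 3800 = -3796)
a(X, w) = 2*(-386 + X)/(158 + w) + 492*X*w (a(X, w) = 2*((246*X)*w + (X - 386)/(w + 158)) = 2*(246*X*w + (-386 + X)/(158 + w)) = 2*((-386 + X)/(158 + w) + 246*X*w) = 2*(-386 + X)/(158 + w) + 492*X*w)
(a(425, -572) + 3031)/(265487 + g) = (2*(-386 + 425 + 246*425*(-572)² + 38868*425*(-572))/(158 - 572) + 3031)/(265487 - 3796) = (2*(-386 + 425 + 246*425*327184 - 9448810800)/(-414) + 3031)/261691 = (2*(-1/414)*(-386 + 425 + 34207087200 - 9448810800) + 3031)*(1/261691) = (2*(-1/414)*24758276439 + 3031)*(1/261691) = (-8252758813/69 + 3031)*(1/261691) = -8252549674/69*1/261691 = -8252549674/18056679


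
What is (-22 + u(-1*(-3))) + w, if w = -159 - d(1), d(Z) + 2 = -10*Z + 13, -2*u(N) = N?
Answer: -367/2 ≈ -183.50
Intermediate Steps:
u(N) = -N/2
d(Z) = 11 - 10*Z (d(Z) = -2 + (-10*Z + 13) = -2 + (13 - 10*Z) = 11 - 10*Z)
w = -160 (w = -159 - (11 - 10*1) = -159 - (11 - 10) = -159 - 1*1 = -159 - 1 = -160)
(-22 + u(-1*(-3))) + w = (-22 - (-1)*(-3)/2) - 160 = (-22 - 1/2*3) - 160 = (-22 - 3/2) - 160 = -47/2 - 160 = -367/2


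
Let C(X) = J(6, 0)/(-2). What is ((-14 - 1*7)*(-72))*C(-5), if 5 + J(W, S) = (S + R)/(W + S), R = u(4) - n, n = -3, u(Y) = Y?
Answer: 2898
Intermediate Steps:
R = 7 (R = 4 - 1*(-3) = 4 + 3 = 7)
J(W, S) = -5 + (7 + S)/(S + W) (J(W, S) = -5 + (S + 7)/(W + S) = -5 + (7 + S)/(S + W))
C(X) = 23/12 (C(X) = ((7 - 5*6 - 4*0)/(0 + 6))/(-2) = ((7 - 30 + 0)/6)*(-½) = ((⅙)*(-23))*(-½) = -23/6*(-½) = 23/12)
((-14 - 1*7)*(-72))*C(-5) = ((-14 - 1*7)*(-72))*(23/12) = ((-14 - 7)*(-72))*(23/12) = -21*(-72)*(23/12) = 1512*(23/12) = 2898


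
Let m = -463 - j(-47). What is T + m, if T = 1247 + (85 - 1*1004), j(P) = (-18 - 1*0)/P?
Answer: -6363/47 ≈ -135.38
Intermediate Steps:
j(P) = -18/P (j(P) = (-18 + 0)/P = -18/P)
T = 328 (T = 1247 + (85 - 1004) = 1247 - 919 = 328)
m = -21779/47 (m = -463 - (-18)/(-47) = -463 - (-18)*(-1)/47 = -463 - 1*18/47 = -463 - 18/47 = -21779/47 ≈ -463.38)
T + m = 328 - 21779/47 = -6363/47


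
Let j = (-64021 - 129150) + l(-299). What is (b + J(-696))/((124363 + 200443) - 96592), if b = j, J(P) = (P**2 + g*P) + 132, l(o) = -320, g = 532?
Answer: -79215/228214 ≈ -0.34711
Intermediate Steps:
J(P) = 132 + P**2 + 532*P (J(P) = (P**2 + 532*P) + 132 = 132 + P**2 + 532*P)
j = -193491 (j = (-64021 - 129150) - 320 = -193171 - 320 = -193491)
b = -193491
(b + J(-696))/((124363 + 200443) - 96592) = (-193491 + (132 + (-696)**2 + 532*(-696)))/((124363 + 200443) - 96592) = (-193491 + (132 + 484416 - 370272))/(324806 - 96592) = (-193491 + 114276)/228214 = -79215*1/228214 = -79215/228214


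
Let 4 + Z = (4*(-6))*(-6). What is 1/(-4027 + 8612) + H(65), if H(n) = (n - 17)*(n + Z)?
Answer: 45116401/4585 ≈ 9840.0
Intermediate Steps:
Z = 140 (Z = -4 + (4*(-6))*(-6) = -4 - 24*(-6) = -4 + 144 = 140)
H(n) = (-17 + n)*(140 + n) (H(n) = (n - 17)*(n + 140) = (-17 + n)*(140 + n))
1/(-4027 + 8612) + H(65) = 1/(-4027 + 8612) + (-2380 + 65² + 123*65) = 1/4585 + (-2380 + 4225 + 7995) = 1/4585 + 9840 = 45116401/4585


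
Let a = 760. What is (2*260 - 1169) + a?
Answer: 111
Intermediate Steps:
(2*260 - 1169) + a = (2*260 - 1169) + 760 = (520 - 1169) + 760 = -649 + 760 = 111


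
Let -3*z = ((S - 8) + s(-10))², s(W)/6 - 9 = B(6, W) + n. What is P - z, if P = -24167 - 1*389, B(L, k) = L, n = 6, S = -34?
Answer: -22204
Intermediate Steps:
P = -24556 (P = -24167 - 389 = -24556)
s(W) = 126 (s(W) = 54 + 6*(6 + 6) = 54 + 6*12 = 54 + 72 = 126)
z = -2352 (z = -((-34 - 8) + 126)²/3 = -(-42 + 126)²/3 = -⅓*84² = -⅓*7056 = -2352)
P - z = -24556 - 1*(-2352) = -24556 + 2352 = -22204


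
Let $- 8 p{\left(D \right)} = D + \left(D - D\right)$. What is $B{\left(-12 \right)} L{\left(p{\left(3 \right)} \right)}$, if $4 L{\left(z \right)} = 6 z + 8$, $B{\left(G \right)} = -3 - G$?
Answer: $\frac{207}{16} \approx 12.938$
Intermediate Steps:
$p{\left(D \right)} = - \frac{D}{8}$ ($p{\left(D \right)} = - \frac{D + \left(D - D\right)}{8} = - \frac{D + 0}{8} = - \frac{D}{8}$)
$L{\left(z \right)} = 2 + \frac{3 z}{2}$ ($L{\left(z \right)} = \frac{6 z + 8}{4} = \frac{8 + 6 z}{4} = 2 + \frac{3 z}{2}$)
$B{\left(-12 \right)} L{\left(p{\left(3 \right)} \right)} = \left(-3 - -12\right) \left(2 + \frac{3 \left(\left(- \frac{1}{8}\right) 3\right)}{2}\right) = \left(-3 + 12\right) \left(2 + \frac{3}{2} \left(- \frac{3}{8}\right)\right) = 9 \left(2 - \frac{9}{16}\right) = 9 \cdot \frac{23}{16} = \frac{207}{16}$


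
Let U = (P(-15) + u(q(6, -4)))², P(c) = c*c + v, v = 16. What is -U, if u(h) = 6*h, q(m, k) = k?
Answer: -47089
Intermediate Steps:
P(c) = 16 + c² (P(c) = c*c + 16 = c² + 16 = 16 + c²)
U = 47089 (U = ((16 + (-15)²) + 6*(-4))² = ((16 + 225) - 24)² = (241 - 24)² = 217² = 47089)
-U = -1*47089 = -47089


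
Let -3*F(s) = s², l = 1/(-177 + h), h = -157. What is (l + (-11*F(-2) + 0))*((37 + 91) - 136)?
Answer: -58772/501 ≈ -117.31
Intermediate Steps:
l = -1/334 (l = 1/(-177 - 157) = 1/(-334) = -1/334 ≈ -0.0029940)
F(s) = -s²/3
(l + (-11*F(-2) + 0))*((37 + 91) - 136) = (-1/334 + (-(-11)*(-2)²/3 + 0))*((37 + 91) - 136) = (-1/334 + (-(-11)*4/3 + 0))*(128 - 136) = (-1/334 + (-11*(-4/3) + 0))*(-8) = (-1/334 + (44/3 + 0))*(-8) = (-1/334 + 44/3)*(-8) = (14693/1002)*(-8) = -58772/501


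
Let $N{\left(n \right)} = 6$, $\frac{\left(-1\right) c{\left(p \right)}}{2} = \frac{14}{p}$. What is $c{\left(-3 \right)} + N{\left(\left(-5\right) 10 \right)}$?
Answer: $\frac{46}{3} \approx 15.333$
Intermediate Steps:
$c{\left(p \right)} = - \frac{28}{p}$ ($c{\left(p \right)} = - 2 \frac{14}{p} = - \frac{28}{p}$)
$c{\left(-3 \right)} + N{\left(\left(-5\right) 10 \right)} = - \frac{28}{-3} + 6 = \left(-28\right) \left(- \frac{1}{3}\right) + 6 = \frac{28}{3} + 6 = \frac{46}{3}$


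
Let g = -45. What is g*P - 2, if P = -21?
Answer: 943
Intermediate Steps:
g*P - 2 = -45*(-21) - 2 = 945 - 2 = 943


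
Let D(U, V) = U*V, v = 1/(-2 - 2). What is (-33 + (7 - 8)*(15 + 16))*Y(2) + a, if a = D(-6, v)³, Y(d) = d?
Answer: -997/8 ≈ -124.63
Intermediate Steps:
v = -¼ (v = 1/(-4) = -¼ ≈ -0.25000)
a = 27/8 (a = (-6*(-¼))³ = (3/2)³ = 27/8 ≈ 3.3750)
(-33 + (7 - 8)*(15 + 16))*Y(2) + a = (-33 + (7 - 8)*(15 + 16))*2 + 27/8 = (-33 - 1*31)*2 + 27/8 = (-33 - 31)*2 + 27/8 = -64*2 + 27/8 = -128 + 27/8 = -997/8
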